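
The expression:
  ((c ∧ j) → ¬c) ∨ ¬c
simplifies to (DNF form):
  ¬c ∨ ¬j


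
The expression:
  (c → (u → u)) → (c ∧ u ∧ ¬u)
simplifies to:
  False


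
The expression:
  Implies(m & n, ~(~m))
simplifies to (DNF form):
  True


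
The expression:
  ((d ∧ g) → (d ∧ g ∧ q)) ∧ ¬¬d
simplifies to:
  d ∧ (q ∨ ¬g)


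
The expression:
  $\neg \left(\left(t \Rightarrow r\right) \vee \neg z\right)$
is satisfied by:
  {t: True, z: True, r: False}


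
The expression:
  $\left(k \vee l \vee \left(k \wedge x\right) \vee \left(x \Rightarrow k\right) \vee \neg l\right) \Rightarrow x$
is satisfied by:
  {x: True}


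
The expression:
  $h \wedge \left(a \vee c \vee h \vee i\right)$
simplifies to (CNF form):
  $h$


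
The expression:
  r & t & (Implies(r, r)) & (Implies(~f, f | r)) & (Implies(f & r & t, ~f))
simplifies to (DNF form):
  r & t & ~f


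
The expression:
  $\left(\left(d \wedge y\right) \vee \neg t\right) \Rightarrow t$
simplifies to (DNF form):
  $t$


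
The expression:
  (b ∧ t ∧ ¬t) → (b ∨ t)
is always true.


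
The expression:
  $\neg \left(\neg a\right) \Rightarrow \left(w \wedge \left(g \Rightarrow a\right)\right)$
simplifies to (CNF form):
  $w \vee \neg a$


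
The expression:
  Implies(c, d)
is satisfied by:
  {d: True, c: False}
  {c: False, d: False}
  {c: True, d: True}


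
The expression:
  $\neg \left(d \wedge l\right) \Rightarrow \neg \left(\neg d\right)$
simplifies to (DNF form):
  $d$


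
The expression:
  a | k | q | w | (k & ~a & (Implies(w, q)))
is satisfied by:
  {a: True, q: True, k: True, w: True}
  {a: True, q: True, k: True, w: False}
  {a: True, q: True, w: True, k: False}
  {a: True, q: True, w: False, k: False}
  {a: True, k: True, w: True, q: False}
  {a: True, k: True, w: False, q: False}
  {a: True, k: False, w: True, q: False}
  {a: True, k: False, w: False, q: False}
  {q: True, k: True, w: True, a: False}
  {q: True, k: True, w: False, a: False}
  {q: True, w: True, k: False, a: False}
  {q: True, w: False, k: False, a: False}
  {k: True, w: True, q: False, a: False}
  {k: True, q: False, w: False, a: False}
  {w: True, q: False, k: False, a: False}


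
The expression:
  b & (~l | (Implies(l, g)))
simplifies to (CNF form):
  b & (g | ~l)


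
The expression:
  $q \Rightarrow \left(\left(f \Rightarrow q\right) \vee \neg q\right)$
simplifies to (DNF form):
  $\text{True}$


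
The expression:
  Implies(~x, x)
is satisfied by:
  {x: True}


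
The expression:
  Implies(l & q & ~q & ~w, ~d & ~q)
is always true.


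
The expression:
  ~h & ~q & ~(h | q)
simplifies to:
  ~h & ~q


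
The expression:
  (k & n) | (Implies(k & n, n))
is always true.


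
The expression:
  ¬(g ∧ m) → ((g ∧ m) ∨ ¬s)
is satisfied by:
  {m: True, g: True, s: False}
  {m: True, g: False, s: False}
  {g: True, m: False, s: False}
  {m: False, g: False, s: False}
  {m: True, s: True, g: True}


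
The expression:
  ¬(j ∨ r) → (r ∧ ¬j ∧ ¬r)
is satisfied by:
  {r: True, j: True}
  {r: True, j: False}
  {j: True, r: False}


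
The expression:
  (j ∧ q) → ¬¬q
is always true.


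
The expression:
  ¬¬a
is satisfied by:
  {a: True}


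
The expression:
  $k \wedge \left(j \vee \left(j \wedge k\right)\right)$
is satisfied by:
  {j: True, k: True}


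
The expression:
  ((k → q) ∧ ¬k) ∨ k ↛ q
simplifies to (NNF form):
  ¬k ∨ ¬q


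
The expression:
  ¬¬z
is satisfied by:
  {z: True}


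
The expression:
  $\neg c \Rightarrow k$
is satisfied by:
  {k: True, c: True}
  {k: True, c: False}
  {c: True, k: False}


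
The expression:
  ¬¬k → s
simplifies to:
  s ∨ ¬k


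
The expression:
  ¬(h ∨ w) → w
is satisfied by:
  {h: True, w: True}
  {h: True, w: False}
  {w: True, h: False}


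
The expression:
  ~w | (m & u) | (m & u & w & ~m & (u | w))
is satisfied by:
  {m: True, u: True, w: False}
  {m: True, u: False, w: False}
  {u: True, m: False, w: False}
  {m: False, u: False, w: False}
  {m: True, w: True, u: True}


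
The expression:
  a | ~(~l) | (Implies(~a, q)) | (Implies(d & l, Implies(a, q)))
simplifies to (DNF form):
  True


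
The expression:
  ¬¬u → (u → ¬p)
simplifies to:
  ¬p ∨ ¬u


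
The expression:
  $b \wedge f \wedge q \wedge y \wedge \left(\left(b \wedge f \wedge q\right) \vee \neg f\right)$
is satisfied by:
  {y: True, f: True, b: True, q: True}


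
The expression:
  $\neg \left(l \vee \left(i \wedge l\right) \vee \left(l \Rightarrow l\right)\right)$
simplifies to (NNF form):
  $\text{False}$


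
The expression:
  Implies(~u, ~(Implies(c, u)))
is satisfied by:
  {c: True, u: True}
  {c: True, u: False}
  {u: True, c: False}


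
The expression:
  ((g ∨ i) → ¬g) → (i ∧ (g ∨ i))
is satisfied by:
  {i: True, g: True}
  {i: True, g: False}
  {g: True, i: False}


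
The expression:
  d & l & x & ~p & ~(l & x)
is never true.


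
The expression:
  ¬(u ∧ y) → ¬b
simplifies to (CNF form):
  (u ∨ ¬b) ∧ (y ∨ ¬b)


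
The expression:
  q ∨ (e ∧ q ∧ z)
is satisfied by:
  {q: True}


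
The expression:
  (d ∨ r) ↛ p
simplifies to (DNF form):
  (d ∧ ¬p) ∨ (r ∧ ¬p)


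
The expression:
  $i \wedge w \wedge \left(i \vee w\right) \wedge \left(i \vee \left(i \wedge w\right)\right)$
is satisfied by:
  {i: True, w: True}


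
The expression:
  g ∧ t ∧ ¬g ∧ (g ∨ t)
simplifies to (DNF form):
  False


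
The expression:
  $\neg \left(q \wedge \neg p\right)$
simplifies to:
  $p \vee \neg q$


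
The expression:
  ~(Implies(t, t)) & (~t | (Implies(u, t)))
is never true.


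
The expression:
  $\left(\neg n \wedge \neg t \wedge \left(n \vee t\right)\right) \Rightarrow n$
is always true.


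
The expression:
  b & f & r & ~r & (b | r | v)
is never true.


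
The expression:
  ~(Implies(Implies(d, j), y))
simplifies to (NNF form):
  ~y & (j | ~d)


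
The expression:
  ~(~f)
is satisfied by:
  {f: True}


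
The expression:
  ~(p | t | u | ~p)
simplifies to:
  False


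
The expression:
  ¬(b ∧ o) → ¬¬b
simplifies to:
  b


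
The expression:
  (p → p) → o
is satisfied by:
  {o: True}


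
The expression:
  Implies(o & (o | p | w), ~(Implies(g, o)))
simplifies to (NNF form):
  ~o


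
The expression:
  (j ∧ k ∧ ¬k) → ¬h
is always true.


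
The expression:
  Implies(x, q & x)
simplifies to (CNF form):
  q | ~x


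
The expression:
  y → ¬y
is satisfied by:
  {y: False}


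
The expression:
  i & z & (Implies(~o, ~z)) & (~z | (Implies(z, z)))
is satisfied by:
  {z: True, i: True, o: True}


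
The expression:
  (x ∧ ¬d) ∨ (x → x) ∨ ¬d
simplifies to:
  True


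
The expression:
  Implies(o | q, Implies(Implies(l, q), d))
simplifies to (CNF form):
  (d | ~q) & (d | l | ~o) & (d | l | ~q) & (d | ~o | ~q)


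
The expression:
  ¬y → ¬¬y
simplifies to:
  y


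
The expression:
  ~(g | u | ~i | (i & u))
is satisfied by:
  {i: True, g: False, u: False}


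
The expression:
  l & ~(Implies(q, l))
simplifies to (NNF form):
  False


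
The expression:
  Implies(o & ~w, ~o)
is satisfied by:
  {w: True, o: False}
  {o: False, w: False}
  {o: True, w: True}


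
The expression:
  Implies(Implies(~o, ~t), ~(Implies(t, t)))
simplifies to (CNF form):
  t & ~o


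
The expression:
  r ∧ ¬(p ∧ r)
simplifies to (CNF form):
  r ∧ ¬p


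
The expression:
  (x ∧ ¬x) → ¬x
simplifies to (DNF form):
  True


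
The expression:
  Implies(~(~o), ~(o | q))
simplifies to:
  ~o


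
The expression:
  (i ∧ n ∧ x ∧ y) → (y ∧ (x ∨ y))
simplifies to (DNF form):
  True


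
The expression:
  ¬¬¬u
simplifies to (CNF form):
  ¬u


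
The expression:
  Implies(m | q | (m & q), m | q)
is always true.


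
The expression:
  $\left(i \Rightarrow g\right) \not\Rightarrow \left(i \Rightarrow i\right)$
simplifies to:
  $\text{False}$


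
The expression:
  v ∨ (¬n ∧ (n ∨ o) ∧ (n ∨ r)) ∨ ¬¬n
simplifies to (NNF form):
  n ∨ v ∨ (o ∧ r)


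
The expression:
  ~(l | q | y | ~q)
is never true.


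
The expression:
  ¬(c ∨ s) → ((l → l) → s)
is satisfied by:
  {c: True, s: True}
  {c: True, s: False}
  {s: True, c: False}


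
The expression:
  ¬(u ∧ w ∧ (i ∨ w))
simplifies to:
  ¬u ∨ ¬w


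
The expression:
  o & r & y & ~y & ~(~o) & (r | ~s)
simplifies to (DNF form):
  False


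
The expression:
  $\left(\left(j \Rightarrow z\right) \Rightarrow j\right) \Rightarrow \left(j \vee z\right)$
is always true.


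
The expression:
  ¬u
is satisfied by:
  {u: False}


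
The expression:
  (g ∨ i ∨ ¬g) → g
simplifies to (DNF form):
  g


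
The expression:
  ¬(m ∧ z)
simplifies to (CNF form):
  ¬m ∨ ¬z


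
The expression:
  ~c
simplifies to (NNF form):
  ~c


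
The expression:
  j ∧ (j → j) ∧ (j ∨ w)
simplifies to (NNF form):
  j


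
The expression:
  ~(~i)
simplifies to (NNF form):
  i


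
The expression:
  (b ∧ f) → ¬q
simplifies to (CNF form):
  ¬b ∨ ¬f ∨ ¬q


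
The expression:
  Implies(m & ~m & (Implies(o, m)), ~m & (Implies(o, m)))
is always true.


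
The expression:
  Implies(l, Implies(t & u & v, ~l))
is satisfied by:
  {l: False, v: False, t: False, u: False}
  {u: True, l: False, v: False, t: False}
  {t: True, l: False, v: False, u: False}
  {u: True, t: True, l: False, v: False}
  {v: True, u: False, l: False, t: False}
  {u: True, v: True, l: False, t: False}
  {t: True, v: True, u: False, l: False}
  {u: True, t: True, v: True, l: False}
  {l: True, t: False, v: False, u: False}
  {u: True, l: True, t: False, v: False}
  {t: True, l: True, u: False, v: False}
  {u: True, t: True, l: True, v: False}
  {v: True, l: True, t: False, u: False}
  {u: True, v: True, l: True, t: False}
  {t: True, v: True, l: True, u: False}


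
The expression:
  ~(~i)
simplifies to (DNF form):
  i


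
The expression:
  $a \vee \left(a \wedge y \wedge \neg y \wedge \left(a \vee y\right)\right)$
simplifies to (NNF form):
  $a$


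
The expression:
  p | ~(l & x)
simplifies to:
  p | ~l | ~x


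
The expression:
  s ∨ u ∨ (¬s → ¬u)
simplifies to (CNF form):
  True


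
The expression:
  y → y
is always true.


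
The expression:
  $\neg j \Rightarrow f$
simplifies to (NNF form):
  $f \vee j$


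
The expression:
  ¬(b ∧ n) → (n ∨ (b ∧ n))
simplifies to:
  n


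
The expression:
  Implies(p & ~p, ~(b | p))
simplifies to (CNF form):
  True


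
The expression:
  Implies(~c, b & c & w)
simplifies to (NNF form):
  c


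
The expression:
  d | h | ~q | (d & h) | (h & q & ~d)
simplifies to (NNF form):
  d | h | ~q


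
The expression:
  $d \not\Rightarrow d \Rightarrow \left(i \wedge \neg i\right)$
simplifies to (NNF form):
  $\text{True}$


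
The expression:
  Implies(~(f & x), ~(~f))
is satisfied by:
  {f: True}


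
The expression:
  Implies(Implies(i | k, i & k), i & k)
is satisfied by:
  {i: True, k: True}
  {i: True, k: False}
  {k: True, i: False}


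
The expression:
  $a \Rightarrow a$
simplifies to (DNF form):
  $\text{True}$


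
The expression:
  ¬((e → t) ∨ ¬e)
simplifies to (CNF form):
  e ∧ ¬t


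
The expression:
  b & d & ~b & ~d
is never true.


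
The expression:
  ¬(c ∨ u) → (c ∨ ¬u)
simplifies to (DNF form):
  True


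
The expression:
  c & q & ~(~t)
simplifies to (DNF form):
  c & q & t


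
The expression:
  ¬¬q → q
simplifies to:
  True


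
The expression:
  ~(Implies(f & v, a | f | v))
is never true.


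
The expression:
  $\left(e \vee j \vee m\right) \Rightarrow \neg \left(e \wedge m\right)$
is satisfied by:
  {m: False, e: False}
  {e: True, m: False}
  {m: True, e: False}


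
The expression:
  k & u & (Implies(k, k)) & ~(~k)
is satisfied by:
  {u: True, k: True}


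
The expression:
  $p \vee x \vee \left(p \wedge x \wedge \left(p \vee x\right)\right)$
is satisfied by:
  {x: True, p: True}
  {x: True, p: False}
  {p: True, x: False}


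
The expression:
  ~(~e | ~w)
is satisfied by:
  {e: True, w: True}


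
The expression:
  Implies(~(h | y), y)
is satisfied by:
  {y: True, h: True}
  {y: True, h: False}
  {h: True, y: False}


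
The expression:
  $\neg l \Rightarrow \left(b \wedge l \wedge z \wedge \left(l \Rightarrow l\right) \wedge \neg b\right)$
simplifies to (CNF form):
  $l$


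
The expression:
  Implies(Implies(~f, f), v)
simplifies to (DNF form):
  v | ~f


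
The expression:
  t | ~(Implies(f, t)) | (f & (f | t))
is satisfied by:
  {t: True, f: True}
  {t: True, f: False}
  {f: True, t: False}


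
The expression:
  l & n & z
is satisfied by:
  {z: True, n: True, l: True}


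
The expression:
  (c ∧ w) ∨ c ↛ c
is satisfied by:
  {c: True, w: True}


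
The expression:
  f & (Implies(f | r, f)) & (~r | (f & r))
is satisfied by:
  {f: True}


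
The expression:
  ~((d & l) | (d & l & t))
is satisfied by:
  {l: False, d: False}
  {d: True, l: False}
  {l: True, d: False}


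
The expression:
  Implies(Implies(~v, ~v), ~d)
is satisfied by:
  {d: False}


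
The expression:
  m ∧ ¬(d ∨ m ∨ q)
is never true.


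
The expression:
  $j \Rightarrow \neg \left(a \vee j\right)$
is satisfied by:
  {j: False}


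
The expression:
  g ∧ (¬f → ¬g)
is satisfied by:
  {g: True, f: True}


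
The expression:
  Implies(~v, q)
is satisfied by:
  {q: True, v: True}
  {q: True, v: False}
  {v: True, q: False}


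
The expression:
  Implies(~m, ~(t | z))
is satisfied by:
  {m: True, t: False, z: False}
  {z: True, m: True, t: False}
  {m: True, t: True, z: False}
  {z: True, m: True, t: True}
  {z: False, t: False, m: False}


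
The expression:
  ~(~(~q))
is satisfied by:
  {q: False}


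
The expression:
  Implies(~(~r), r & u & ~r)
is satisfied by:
  {r: False}


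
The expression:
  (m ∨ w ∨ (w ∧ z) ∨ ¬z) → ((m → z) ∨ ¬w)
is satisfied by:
  {z: True, w: False, m: False}
  {w: False, m: False, z: False}
  {z: True, m: True, w: False}
  {m: True, w: False, z: False}
  {z: True, w: True, m: False}
  {w: True, z: False, m: False}
  {z: True, m: True, w: True}


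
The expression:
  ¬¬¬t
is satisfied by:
  {t: False}


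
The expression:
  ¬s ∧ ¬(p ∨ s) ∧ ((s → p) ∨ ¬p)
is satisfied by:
  {p: False, s: False}


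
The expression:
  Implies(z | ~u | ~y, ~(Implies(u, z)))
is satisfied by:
  {u: True, z: False}


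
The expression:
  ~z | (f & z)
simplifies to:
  f | ~z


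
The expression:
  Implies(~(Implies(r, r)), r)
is always true.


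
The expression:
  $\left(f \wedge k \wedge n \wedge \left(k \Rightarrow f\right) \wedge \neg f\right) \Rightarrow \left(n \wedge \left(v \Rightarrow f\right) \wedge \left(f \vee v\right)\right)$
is always true.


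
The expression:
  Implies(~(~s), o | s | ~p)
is always true.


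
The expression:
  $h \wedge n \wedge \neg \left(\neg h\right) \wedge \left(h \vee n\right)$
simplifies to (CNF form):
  $h \wedge n$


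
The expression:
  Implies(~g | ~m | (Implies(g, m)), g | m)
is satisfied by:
  {m: True, g: True}
  {m: True, g: False}
  {g: True, m: False}


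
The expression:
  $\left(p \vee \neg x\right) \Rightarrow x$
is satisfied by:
  {x: True}


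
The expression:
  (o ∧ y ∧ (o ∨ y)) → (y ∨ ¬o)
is always true.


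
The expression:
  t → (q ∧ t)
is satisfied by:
  {q: True, t: False}
  {t: False, q: False}
  {t: True, q: True}


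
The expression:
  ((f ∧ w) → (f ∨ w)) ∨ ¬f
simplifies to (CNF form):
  True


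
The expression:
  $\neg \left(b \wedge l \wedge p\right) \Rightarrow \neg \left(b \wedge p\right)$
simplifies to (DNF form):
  $l \vee \neg b \vee \neg p$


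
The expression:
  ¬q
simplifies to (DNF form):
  ¬q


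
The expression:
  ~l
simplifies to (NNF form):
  ~l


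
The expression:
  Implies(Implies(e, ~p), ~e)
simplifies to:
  p | ~e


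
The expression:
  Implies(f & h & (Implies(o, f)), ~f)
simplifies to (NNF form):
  ~f | ~h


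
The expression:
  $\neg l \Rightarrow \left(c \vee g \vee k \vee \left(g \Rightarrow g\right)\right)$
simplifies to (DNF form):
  $\text{True}$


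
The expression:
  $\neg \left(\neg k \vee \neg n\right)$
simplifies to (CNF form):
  $k \wedge n$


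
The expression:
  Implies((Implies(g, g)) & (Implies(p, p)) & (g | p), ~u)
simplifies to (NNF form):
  ~u | (~g & ~p)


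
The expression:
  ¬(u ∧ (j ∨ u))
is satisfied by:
  {u: False}


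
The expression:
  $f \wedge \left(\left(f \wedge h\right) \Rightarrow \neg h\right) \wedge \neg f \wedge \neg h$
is never true.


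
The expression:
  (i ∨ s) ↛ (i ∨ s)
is never true.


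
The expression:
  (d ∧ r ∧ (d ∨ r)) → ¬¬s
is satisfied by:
  {s: True, d: False, r: False}
  {s: False, d: False, r: False}
  {r: True, s: True, d: False}
  {r: True, s: False, d: False}
  {d: True, s: True, r: False}
  {d: True, s: False, r: False}
  {d: True, r: True, s: True}


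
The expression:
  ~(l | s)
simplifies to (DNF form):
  ~l & ~s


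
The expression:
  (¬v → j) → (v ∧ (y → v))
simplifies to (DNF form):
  v ∨ ¬j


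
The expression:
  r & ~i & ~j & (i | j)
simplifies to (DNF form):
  False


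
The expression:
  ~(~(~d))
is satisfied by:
  {d: False}


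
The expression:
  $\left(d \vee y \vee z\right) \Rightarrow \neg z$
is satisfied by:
  {z: False}


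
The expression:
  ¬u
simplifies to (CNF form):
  ¬u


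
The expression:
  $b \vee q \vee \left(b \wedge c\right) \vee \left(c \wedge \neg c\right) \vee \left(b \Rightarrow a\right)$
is always true.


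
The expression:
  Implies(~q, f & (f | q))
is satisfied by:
  {q: True, f: True}
  {q: True, f: False}
  {f: True, q: False}


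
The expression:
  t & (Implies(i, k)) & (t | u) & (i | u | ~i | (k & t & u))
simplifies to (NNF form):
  t & (k | ~i)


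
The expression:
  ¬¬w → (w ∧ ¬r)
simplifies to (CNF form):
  ¬r ∨ ¬w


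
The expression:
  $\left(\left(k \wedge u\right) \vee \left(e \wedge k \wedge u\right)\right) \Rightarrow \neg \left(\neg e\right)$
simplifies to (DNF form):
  $e \vee \neg k \vee \neg u$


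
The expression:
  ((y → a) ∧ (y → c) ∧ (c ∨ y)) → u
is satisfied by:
  {y: True, u: True, a: False, c: False}
  {u: True, a: False, c: False, y: False}
  {y: True, u: True, a: True, c: False}
  {u: True, a: True, c: False, y: False}
  {y: True, a: False, c: False, u: False}
  {y: False, a: False, c: False, u: False}
  {y: True, a: True, c: False, u: False}
  {a: True, y: False, c: False, u: False}
  {y: True, c: True, u: True, a: False}
  {c: True, u: True, y: False, a: False}
  {y: True, c: True, u: True, a: True}
  {c: True, u: True, a: True, y: False}
  {c: True, y: True, u: False, a: False}


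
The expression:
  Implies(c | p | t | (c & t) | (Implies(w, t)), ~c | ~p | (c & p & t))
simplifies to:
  t | ~c | ~p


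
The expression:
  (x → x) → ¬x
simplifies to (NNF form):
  ¬x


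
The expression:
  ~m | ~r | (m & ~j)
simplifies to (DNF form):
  ~j | ~m | ~r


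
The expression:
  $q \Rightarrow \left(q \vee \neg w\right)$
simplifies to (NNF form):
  $\text{True}$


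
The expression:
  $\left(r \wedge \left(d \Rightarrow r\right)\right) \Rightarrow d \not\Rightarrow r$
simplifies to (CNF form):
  $\neg r$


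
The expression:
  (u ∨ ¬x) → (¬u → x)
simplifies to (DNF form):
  u ∨ x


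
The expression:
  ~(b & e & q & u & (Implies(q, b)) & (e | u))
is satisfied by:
  {u: False, e: False, q: False, b: False}
  {b: True, u: False, e: False, q: False}
  {q: True, u: False, e: False, b: False}
  {b: True, q: True, u: False, e: False}
  {e: True, b: False, u: False, q: False}
  {b: True, e: True, u: False, q: False}
  {q: True, e: True, b: False, u: False}
  {b: True, q: True, e: True, u: False}
  {u: True, q: False, e: False, b: False}
  {b: True, u: True, q: False, e: False}
  {q: True, u: True, b: False, e: False}
  {b: True, q: True, u: True, e: False}
  {e: True, u: True, q: False, b: False}
  {b: True, e: True, u: True, q: False}
  {q: True, e: True, u: True, b: False}


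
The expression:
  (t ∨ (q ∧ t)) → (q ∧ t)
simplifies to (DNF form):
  q ∨ ¬t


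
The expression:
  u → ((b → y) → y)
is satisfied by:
  {y: True, b: True, u: False}
  {y: True, u: False, b: False}
  {b: True, u: False, y: False}
  {b: False, u: False, y: False}
  {y: True, b: True, u: True}
  {y: True, u: True, b: False}
  {b: True, u: True, y: False}


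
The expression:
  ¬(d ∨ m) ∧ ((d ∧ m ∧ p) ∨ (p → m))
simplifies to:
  ¬d ∧ ¬m ∧ ¬p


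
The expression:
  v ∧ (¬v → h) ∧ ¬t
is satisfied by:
  {v: True, t: False}


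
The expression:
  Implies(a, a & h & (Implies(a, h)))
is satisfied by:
  {h: True, a: False}
  {a: False, h: False}
  {a: True, h: True}


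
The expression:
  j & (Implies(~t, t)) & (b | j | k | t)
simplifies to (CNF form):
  j & t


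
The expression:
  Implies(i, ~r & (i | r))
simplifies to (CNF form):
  ~i | ~r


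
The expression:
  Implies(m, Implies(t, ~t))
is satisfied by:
  {m: False, t: False}
  {t: True, m: False}
  {m: True, t: False}


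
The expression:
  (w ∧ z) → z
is always true.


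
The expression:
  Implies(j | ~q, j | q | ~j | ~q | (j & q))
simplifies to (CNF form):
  True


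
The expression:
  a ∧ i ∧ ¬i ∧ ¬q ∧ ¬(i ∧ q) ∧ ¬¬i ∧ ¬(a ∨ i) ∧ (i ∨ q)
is never true.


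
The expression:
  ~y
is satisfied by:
  {y: False}


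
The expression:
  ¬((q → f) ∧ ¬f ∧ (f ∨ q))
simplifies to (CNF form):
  True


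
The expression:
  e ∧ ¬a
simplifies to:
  e ∧ ¬a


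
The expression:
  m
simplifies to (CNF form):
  m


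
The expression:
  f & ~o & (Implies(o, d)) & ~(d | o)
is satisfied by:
  {f: True, d: False, o: False}


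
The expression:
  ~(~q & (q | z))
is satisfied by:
  {q: True, z: False}
  {z: False, q: False}
  {z: True, q: True}


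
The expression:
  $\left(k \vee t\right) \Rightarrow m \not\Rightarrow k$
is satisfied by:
  {m: True, t: False, k: False}
  {t: False, k: False, m: False}
  {m: True, t: True, k: False}


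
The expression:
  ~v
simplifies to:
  ~v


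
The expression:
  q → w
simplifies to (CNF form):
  w ∨ ¬q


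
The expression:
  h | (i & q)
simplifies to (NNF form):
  h | (i & q)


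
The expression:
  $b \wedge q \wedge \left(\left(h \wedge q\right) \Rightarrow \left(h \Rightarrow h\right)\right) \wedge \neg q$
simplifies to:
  $\text{False}$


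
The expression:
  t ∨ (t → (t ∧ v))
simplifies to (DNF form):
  True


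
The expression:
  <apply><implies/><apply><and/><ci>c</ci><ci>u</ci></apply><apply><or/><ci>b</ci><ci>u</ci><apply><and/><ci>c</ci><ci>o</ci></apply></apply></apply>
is always true.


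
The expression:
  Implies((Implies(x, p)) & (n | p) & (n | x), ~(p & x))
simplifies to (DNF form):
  ~p | ~x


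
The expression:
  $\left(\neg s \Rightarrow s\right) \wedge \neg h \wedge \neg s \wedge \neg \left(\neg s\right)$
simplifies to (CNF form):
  $\text{False}$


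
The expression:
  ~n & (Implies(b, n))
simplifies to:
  ~b & ~n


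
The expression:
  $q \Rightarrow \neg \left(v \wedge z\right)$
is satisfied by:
  {v: False, q: False, z: False}
  {z: True, v: False, q: False}
  {q: True, v: False, z: False}
  {z: True, q: True, v: False}
  {v: True, z: False, q: False}
  {z: True, v: True, q: False}
  {q: True, v: True, z: False}


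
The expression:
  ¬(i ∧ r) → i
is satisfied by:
  {i: True}


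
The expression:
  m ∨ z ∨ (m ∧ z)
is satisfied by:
  {z: True, m: True}
  {z: True, m: False}
  {m: True, z: False}


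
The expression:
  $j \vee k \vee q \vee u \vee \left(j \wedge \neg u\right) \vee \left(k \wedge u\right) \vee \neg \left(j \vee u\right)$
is always true.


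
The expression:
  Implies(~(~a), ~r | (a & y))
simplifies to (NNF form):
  y | ~a | ~r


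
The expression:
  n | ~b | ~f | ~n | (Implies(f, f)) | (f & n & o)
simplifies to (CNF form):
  True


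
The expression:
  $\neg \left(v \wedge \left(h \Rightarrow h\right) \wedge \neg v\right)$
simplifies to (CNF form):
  $\text{True}$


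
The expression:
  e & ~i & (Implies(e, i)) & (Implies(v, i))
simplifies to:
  False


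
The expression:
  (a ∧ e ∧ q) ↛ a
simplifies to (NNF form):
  False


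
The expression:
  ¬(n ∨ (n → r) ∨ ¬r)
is never true.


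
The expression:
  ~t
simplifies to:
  ~t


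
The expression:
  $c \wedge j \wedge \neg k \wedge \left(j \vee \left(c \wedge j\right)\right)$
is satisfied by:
  {c: True, j: True, k: False}


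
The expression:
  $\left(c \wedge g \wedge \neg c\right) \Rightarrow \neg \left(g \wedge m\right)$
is always true.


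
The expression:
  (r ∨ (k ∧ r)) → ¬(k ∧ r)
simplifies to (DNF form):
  ¬k ∨ ¬r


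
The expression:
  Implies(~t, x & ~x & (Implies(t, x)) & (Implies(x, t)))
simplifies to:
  t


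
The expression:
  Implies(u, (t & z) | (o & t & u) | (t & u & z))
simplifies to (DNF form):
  ~u | (o & t) | (t & z)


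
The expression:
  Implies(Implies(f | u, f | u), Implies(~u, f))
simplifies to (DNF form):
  f | u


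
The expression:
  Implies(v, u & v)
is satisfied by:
  {u: True, v: False}
  {v: False, u: False}
  {v: True, u: True}


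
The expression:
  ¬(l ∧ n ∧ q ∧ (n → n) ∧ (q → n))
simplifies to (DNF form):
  ¬l ∨ ¬n ∨ ¬q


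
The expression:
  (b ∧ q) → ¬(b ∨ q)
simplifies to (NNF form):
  ¬b ∨ ¬q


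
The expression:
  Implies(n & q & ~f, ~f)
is always true.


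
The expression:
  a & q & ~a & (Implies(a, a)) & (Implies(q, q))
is never true.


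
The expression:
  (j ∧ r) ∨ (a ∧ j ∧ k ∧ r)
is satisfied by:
  {r: True, j: True}


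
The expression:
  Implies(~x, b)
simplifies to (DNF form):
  b | x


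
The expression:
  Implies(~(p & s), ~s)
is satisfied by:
  {p: True, s: False}
  {s: False, p: False}
  {s: True, p: True}


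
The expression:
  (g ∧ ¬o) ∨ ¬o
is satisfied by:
  {o: False}


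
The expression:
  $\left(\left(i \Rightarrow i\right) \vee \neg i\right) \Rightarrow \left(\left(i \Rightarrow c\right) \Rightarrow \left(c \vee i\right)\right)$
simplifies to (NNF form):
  $c \vee i$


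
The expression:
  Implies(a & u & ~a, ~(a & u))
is always true.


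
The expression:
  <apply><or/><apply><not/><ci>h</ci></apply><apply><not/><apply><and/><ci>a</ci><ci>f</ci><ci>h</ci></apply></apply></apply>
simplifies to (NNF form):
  <apply><or/><apply><not/><ci>a</ci></apply><apply><not/><ci>f</ci></apply><apply><not/><ci>h</ci></apply></apply>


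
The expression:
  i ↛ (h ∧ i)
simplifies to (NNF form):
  i ∧ ¬h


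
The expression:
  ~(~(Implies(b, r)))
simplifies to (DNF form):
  r | ~b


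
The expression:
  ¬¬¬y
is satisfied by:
  {y: False}


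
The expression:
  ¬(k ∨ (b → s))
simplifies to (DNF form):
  b ∧ ¬k ∧ ¬s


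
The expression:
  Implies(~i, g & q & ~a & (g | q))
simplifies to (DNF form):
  i | (g & q & ~a)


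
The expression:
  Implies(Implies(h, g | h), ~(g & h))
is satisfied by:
  {h: False, g: False}
  {g: True, h: False}
  {h: True, g: False}


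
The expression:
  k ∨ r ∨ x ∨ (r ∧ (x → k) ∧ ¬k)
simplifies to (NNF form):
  k ∨ r ∨ x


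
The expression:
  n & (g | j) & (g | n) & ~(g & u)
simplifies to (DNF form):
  (g & n & ~g) | (g & n & ~u) | (j & n & ~g) | (j & n & ~u)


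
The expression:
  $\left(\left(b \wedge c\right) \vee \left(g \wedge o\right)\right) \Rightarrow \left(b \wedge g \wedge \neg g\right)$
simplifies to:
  $\left(\neg b \wedge \neg g\right) \vee \left(\neg b \wedge \neg o\right) \vee \left(\neg c \wedge \neg g\right) \vee \left(\neg c \wedge \neg o\right)$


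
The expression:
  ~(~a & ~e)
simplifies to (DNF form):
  a | e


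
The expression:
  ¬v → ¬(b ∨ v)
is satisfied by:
  {v: True, b: False}
  {b: False, v: False}
  {b: True, v: True}


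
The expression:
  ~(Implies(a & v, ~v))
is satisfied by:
  {a: True, v: True}


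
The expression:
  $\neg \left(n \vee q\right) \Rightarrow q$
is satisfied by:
  {n: True, q: True}
  {n: True, q: False}
  {q: True, n: False}


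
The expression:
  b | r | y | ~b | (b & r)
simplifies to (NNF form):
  True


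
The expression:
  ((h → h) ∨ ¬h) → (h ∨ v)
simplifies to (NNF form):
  h ∨ v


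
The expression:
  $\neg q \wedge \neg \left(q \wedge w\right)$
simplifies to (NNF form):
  $\neg q$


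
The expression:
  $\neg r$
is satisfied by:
  {r: False}


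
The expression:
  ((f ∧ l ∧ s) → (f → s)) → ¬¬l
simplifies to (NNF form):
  l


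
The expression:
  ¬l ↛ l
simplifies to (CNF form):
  True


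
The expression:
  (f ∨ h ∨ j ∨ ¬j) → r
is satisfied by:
  {r: True}


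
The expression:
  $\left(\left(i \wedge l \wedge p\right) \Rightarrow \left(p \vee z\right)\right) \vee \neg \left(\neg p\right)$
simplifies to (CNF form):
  $\text{True}$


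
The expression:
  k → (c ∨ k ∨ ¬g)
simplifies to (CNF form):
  True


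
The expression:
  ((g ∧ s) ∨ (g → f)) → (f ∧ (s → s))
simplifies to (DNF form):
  f ∨ (g ∧ ¬s)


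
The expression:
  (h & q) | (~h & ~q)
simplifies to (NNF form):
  (h & q) | (~h & ~q)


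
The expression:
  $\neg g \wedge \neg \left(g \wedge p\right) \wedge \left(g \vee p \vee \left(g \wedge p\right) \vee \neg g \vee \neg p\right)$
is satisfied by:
  {g: False}


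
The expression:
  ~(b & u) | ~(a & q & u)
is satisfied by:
  {u: False, q: False, a: False, b: False}
  {b: True, u: False, q: False, a: False}
  {a: True, u: False, q: False, b: False}
  {b: True, a: True, u: False, q: False}
  {q: True, b: False, u: False, a: False}
  {b: True, q: True, u: False, a: False}
  {a: True, q: True, b: False, u: False}
  {b: True, a: True, q: True, u: False}
  {u: True, a: False, q: False, b: False}
  {b: True, u: True, a: False, q: False}
  {a: True, u: True, b: False, q: False}
  {b: True, a: True, u: True, q: False}
  {q: True, u: True, a: False, b: False}
  {b: True, q: True, u: True, a: False}
  {a: True, q: True, u: True, b: False}


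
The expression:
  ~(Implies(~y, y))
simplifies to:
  ~y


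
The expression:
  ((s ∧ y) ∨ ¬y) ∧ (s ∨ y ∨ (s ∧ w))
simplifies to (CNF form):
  s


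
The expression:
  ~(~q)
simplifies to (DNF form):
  q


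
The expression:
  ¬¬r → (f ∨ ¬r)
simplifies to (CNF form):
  f ∨ ¬r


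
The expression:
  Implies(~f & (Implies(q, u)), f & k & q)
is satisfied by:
  {f: True, q: True, u: False}
  {f: True, q: False, u: False}
  {u: True, f: True, q: True}
  {u: True, f: True, q: False}
  {q: True, u: False, f: False}


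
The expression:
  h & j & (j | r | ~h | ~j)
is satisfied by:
  {h: True, j: True}


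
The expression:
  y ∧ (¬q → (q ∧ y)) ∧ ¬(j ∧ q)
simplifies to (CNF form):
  q ∧ y ∧ ¬j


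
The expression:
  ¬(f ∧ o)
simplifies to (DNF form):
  ¬f ∨ ¬o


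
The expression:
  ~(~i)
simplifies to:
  i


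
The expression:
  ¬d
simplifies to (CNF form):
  ¬d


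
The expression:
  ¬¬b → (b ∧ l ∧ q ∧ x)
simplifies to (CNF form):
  (l ∨ ¬b) ∧ (q ∨ ¬b) ∧ (x ∨ ¬b)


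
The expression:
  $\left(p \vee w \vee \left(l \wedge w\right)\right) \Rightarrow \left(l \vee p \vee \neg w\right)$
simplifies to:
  $l \vee p \vee \neg w$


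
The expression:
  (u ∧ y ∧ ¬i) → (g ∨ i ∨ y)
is always true.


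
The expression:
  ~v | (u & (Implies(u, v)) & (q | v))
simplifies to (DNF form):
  u | ~v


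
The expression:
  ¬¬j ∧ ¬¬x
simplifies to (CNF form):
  j ∧ x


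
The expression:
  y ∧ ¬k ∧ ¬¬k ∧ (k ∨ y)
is never true.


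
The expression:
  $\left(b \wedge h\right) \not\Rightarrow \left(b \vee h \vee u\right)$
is never true.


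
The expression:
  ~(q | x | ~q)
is never true.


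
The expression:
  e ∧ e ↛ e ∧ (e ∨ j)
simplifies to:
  False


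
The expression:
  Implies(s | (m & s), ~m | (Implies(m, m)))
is always true.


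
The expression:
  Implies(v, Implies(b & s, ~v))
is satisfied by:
  {s: False, v: False, b: False}
  {b: True, s: False, v: False}
  {v: True, s: False, b: False}
  {b: True, v: True, s: False}
  {s: True, b: False, v: False}
  {b: True, s: True, v: False}
  {v: True, s: True, b: False}


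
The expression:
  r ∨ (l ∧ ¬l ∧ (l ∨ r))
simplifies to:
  r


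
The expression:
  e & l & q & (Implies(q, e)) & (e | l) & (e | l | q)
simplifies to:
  e & l & q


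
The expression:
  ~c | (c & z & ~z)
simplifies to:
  ~c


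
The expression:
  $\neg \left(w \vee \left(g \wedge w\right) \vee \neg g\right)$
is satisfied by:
  {g: True, w: False}


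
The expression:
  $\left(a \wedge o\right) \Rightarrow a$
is always true.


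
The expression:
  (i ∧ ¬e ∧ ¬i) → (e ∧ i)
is always true.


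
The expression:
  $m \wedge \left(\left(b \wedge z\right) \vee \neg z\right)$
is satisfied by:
  {m: True, b: True, z: False}
  {m: True, z: False, b: False}
  {m: True, b: True, z: True}


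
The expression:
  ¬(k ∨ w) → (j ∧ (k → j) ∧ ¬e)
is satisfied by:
  {k: True, w: True, j: True, e: False}
  {k: True, w: True, j: False, e: False}
  {e: True, k: True, w: True, j: True}
  {e: True, k: True, w: True, j: False}
  {k: True, j: True, w: False, e: False}
  {k: True, j: False, w: False, e: False}
  {k: True, e: True, j: True, w: False}
  {k: True, e: True, j: False, w: False}
  {w: True, j: True, k: False, e: False}
  {w: True, k: False, j: False, e: False}
  {e: True, w: True, j: True, k: False}
  {e: True, w: True, k: False, j: False}
  {j: True, k: False, w: False, e: False}


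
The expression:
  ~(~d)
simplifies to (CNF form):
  d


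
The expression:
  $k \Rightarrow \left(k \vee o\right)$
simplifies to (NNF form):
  $\text{True}$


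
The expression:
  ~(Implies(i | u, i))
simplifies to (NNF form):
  u & ~i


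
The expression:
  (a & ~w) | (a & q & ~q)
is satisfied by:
  {a: True, w: False}


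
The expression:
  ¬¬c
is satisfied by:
  {c: True}


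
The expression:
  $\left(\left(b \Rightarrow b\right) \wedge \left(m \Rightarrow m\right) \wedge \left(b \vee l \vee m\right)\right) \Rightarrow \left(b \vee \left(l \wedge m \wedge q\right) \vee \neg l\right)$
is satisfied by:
  {b: True, m: True, q: True, l: False}
  {b: True, m: True, q: False, l: False}
  {b: True, q: True, l: False, m: False}
  {b: True, q: False, l: False, m: False}
  {m: True, q: True, l: False, b: False}
  {m: True, q: False, l: False, b: False}
  {q: True, m: False, l: False, b: False}
  {q: False, m: False, l: False, b: False}
  {b: True, m: True, l: True, q: True}
  {b: True, m: True, l: True, q: False}
  {b: True, l: True, q: True, m: False}
  {b: True, l: True, q: False, m: False}
  {m: True, l: True, q: True, b: False}


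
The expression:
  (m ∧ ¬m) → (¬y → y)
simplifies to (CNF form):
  True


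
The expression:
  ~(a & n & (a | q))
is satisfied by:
  {n: False, a: False}
  {a: True, n: False}
  {n: True, a: False}


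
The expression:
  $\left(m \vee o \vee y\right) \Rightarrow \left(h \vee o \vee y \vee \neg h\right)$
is always true.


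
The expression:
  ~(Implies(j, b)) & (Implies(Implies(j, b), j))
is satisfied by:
  {j: True, b: False}


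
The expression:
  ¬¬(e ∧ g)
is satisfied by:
  {e: True, g: True}


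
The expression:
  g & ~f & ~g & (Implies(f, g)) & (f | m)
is never true.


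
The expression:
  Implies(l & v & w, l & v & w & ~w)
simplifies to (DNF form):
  ~l | ~v | ~w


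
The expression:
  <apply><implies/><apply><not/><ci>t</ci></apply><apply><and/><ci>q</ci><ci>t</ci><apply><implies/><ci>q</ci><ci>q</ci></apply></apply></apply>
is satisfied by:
  {t: True}


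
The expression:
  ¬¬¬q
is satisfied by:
  {q: False}


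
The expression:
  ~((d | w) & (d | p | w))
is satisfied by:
  {d: False, w: False}


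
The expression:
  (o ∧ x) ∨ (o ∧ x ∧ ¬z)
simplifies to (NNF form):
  o ∧ x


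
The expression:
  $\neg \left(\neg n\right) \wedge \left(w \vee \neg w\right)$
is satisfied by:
  {n: True}


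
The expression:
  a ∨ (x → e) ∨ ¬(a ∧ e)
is always true.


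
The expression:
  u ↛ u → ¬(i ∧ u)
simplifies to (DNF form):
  True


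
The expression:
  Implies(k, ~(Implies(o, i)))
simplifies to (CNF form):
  (o | ~k) & (~i | ~k)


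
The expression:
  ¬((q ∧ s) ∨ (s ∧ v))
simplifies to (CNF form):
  (¬q ∨ ¬s) ∧ (¬s ∨ ¬v)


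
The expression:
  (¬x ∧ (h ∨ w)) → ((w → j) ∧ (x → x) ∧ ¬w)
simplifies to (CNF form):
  x ∨ ¬w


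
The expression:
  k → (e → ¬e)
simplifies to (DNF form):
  ¬e ∨ ¬k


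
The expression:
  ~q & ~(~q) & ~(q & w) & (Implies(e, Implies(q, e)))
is never true.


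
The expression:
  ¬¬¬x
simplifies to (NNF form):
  ¬x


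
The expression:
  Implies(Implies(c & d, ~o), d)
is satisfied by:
  {d: True}


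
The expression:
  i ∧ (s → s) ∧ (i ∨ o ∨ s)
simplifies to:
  i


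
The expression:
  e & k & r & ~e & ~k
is never true.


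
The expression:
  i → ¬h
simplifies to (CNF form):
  ¬h ∨ ¬i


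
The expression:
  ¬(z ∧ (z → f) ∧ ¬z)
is always true.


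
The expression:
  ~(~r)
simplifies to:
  r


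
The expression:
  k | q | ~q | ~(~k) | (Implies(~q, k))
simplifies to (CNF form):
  True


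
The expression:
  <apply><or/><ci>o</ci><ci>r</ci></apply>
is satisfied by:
  {r: True, o: True}
  {r: True, o: False}
  {o: True, r: False}


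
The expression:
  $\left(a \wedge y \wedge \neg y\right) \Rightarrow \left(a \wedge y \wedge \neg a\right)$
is always true.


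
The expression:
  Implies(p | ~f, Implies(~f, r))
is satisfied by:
  {r: True, f: True}
  {r: True, f: False}
  {f: True, r: False}
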